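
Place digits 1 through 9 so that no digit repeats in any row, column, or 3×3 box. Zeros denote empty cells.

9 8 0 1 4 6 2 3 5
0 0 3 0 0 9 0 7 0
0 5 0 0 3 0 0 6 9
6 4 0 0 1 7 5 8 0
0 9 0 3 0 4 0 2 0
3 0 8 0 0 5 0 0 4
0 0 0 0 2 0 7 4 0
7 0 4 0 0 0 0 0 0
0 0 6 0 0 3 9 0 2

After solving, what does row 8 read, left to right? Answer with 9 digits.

r1c3 = 7: row 1 has {1,2,3,4,5,6,8,9}; col 3 has {3,4,6,8}; box has {3,5,8,9} → only 7 remains.
r4c3 = 2: row 4 has {1,4,5,6,7,8}; col 3 has {3,4,6,7,8}; box has {3,4,6,8,9} → only 2 remains.
r4c4 = 9: row 4 has {1,2,4,5,6,7,8}; col 4 has {1,3}; box has {1,3,4,5,7} → only 9 remains.
r4c9 = 3: row 4 has {1,2,4,5,6,7,8,9}; col 9 has {2,4,5,9}; box has {2,4,5,8} → only 3 remains.
r6c5 = 6: row 6 has {3,4,5,8}; col 5 has {1,2,3,4}; box has {1,3,4,5,7,9} → only 6 remains.
r6c7 = 1: row 6 has {3,4,5,6,8}; col 7 has {2,5,7,9}; box has {2,3,4,5,8} → only 1 remains.
r6c8 = 9: row 6 has {1,3,4,5,6,8}; col 8 has {2,3,4,6,7,8}; box has {1,2,3,4,5,8} → only 9 remains.
r9c2 = 1: row 9 has {2,3,6,9}; col 2 has {4,5,8,9}; box has {4,6,7} → only 1 remains.
r9c8 = 5: row 9 has {1,2,3,6,9}; col 8 has {2,3,4,6,7,8,9}; box has {2,4,7,9} → only 5 remains.
r3c3 = 1: row 3 has {3,5,6,9}; col 3 has {2,3,4,6,7,8}; box has {3,5,7,8,9} → only 1 remains.
r5c3 = 5: row 5 has {2,3,4,9}; col 3 has {1,2,3,4,6,7,8}; box has {2,3,4,6,8,9} → only 5 remains.
r5c5 = 8: row 5 has {2,3,4,5,9}; col 5 has {1,2,3,4,6}; box has {1,3,4,5,6,7,9} → only 8 remains.
r5c7 = 6: row 5 has {2,3,4,5,8,9}; col 7 has {1,2,5,7,9}; box has {1,2,3,4,5,8,9} → only 6 remains.
r5c9 = 7: row 5 has {2,3,4,5,6,8,9}; col 9 has {2,3,4,5,9}; box has {1,2,3,4,5,6,8,9} → only 7 remains.
r6c2 = 7: row 6 has {1,3,4,5,6,8,9}; col 2 has {1,4,5,8,9}; box has {2,3,4,5,6,8,9} → only 7 remains.
r6c4 = 2: row 6 has {1,3,4,5,6,7,8,9}; col 4 has {1,3,9}; box has {1,3,4,5,6,7,8,9} → only 2 remains.
r7c2 = 3: row 7 has {2,4,7}; col 2 has {1,4,5,7,8,9}; box has {1,4,6,7} → only 3 remains.
r7c3 = 9: row 7 has {2,3,4,7}; col 3 has {1,2,3,4,5,6,7,8}; box has {1,3,4,6,7} → only 9 remains.
r8c2 = 2: row 8 has {4,7}; col 2 has {1,3,4,5,7,8,9}; box has {1,3,4,6,7,9} → only 2 remains.
r8c8 = 1: row 8 has {2,4,7}; col 8 has {2,3,4,5,6,7,8,9}; box has {2,4,5,7,9} → only 1 remains.
r9c1 = 8: row 9 has {1,2,3,5,6,9}; col 1 has {3,6,7,9}; box has {1,2,3,4,6,7,9} → only 8 remains.
r9c5 = 7: row 9 has {1,2,3,5,6,8,9}; col 5 has {1,2,3,4,6,8}; box has {2,3} → only 7 remains.
r2c2 = 6: row 2 has {3,7,9}; col 2 has {1,2,3,4,5,7,8,9}; box has {1,3,5,7,8,9} → only 6 remains.
r2c5 = 5: row 2 has {3,6,7,9}; col 5 has {1,2,3,4,6,7,8}; box has {1,3,4,6,9} → only 5 remains.
r5c1 = 1: row 5 has {2,3,4,5,6,7,8,9}; col 1 has {3,6,7,8,9}; box has {2,3,4,5,6,7,8,9} → only 1 remains.
r7c1 = 5: row 7 has {2,3,4,7,9}; col 1 has {1,3,6,7,8,9}; box has {1,2,3,4,6,7,8,9} → only 5 remains.
r8c5 = 9: row 8 has {1,2,4,7}; col 5 has {1,2,3,4,5,6,7,8}; box has {2,3,7} → only 9 remains.
r8c6 = 8: row 8 has {1,2,4,7,9}; col 6 has {3,4,5,6,7,9}; box has {2,3,7,9} → only 8 remains.
r8c7 = 3: row 8 has {1,2,4,7,8,9}; col 7 has {1,2,5,6,7,9}; box has {1,2,4,5,7,9} → only 3 remains.
r8c9 = 6: row 8 has {1,2,3,4,7,8,9}; col 9 has {2,3,4,5,7,9}; box has {1,2,3,4,5,7,9} → only 6 remains.
r9c4 = 4: row 9 has {1,2,3,5,6,7,8,9}; col 4 has {1,2,3,9}; box has {2,3,7,8,9} → only 4 remains.
r2c4 = 8: row 2 has {3,5,6,7,9}; col 4 has {1,2,3,4,9}; box has {1,3,4,5,6,9} → only 8 remains.
r2c7 = 4: row 2 has {3,5,6,7,8,9}; col 7 has {1,2,3,5,6,7,9}; box has {2,3,5,6,7,9} → only 4 remains.
r2c9 = 1: row 2 has {3,4,5,6,7,8,9}; col 9 has {2,3,4,5,6,7,9}; box has {2,3,4,5,6,7,9} → only 1 remains.
r3c4 = 7: row 3 has {1,3,5,6,9}; col 4 has {1,2,3,4,8,9}; box has {1,3,4,5,6,8,9} → only 7 remains.
r3c6 = 2: row 3 has {1,3,5,6,7,9}; col 6 has {3,4,5,6,7,8,9}; box has {1,3,4,5,6,7,8,9} → only 2 remains.
r3c7 = 8: row 3 has {1,2,3,5,6,7,9}; col 7 has {1,2,3,4,5,6,7,9}; box has {1,2,3,4,5,6,7,9} → only 8 remains.
r7c4 = 6: row 7 has {2,3,4,5,7,9}; col 4 has {1,2,3,4,7,8,9}; box has {2,3,4,7,8,9} → only 6 remains.
r7c6 = 1: row 7 has {2,3,4,5,6,7,9}; col 6 has {2,3,4,5,6,7,8,9}; box has {2,3,4,6,7,8,9} → only 1 remains.
r7c9 = 8: row 7 has {1,2,3,4,5,6,7,9}; col 9 has {1,2,3,4,5,6,7,9}; box has {1,2,3,4,5,6,7,9} → only 8 remains.
r8c4 = 5: row 8 has {1,2,3,4,6,7,8,9}; col 4 has {1,2,3,4,6,7,8,9}; box has {1,2,3,4,6,7,8,9} → only 5 remains.

724598316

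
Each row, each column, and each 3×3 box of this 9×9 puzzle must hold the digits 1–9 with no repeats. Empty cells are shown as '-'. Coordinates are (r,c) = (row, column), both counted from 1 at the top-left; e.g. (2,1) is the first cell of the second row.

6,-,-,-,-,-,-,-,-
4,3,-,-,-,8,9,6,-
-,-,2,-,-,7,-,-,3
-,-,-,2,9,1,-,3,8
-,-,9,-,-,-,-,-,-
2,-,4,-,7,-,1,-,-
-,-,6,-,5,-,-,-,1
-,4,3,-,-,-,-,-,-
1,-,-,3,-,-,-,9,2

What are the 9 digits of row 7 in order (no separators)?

(6,8) = 5: row 6 has {1,2,4,7}; col 8 has {3,6,9}; box has {1,3,8} → only 5 remains.
(2,5) = 2: in row 2, 2 can only go here (every other open cell in that row sees a 2).
(4,7) = 4: in row 4, 4 can only go here (every other open cell in that row sees a 4).
(4,2) = 6: in row 4, 6 can only go here (every other open cell in that row sees a 6).
(6,2) = 8: row 6 has {1,2,4,5,7}; col 2 has {3,4,6}; box has {2,4,6,9} → only 8 remains.
(6,4) = 6: row 6 has {1,2,4,5,7,8}; col 4 has {2,3}; box has {1,2,7,9} → only 6 remains.
(6,6) = 3: row 6 has {1,2,4,5,6,7,8}; col 6 has {1,7,8}; box has {1,2,6,7,9} → only 3 remains.
(6,9) = 9: row 6 has {1,2,3,4,5,6,7,8}; col 9 has {1,2,3,8}; box has {1,3,4,5,8} → only 9 remains.
(1,5) = 3: in row 1, 3 can only go here (every other open cell in that row sees a 3).
(3,5) = 6: in row 3, 6 can only go here (every other open cell in that row sees a 6).
(5,2) = 1: in row 5, 1 can only go here (every other open cell in that row sees a 1).
(5,1) = 3: in row 5, 3 can only go here (every other open cell in that row sees a 3).
(7,7) = 3: in row 7, 3 can only go here (every other open cell in that row sees a 3).
(8,6) = 2: in row 8, 2 can only go here (every other open cell in that row sees a 2).
(7,2) = 2: in row 7, 2 can only go here (every other open cell in that row sees a 2).
(8,5) = 1: in column 5, 1 can only go here (every other open cell in that column sees a 1).
(9,6) = 6: in column 6, 6 can only go here (every other open cell in that column sees a 6).
(9,5) = 4: in row 9, 4 can only go here (every other open cell in that row sees a 4).
(5,5) = 8: row 5 has {1,3,9}; col 5 has {1,2,3,4,5,6,7,9}; box has {1,2,3,6,7,9} → only 8 remains.
(7,6) = 9: row 7 has {1,2,3,5,6}; col 6 has {1,2,3,6,7,8}; box has {1,2,3,4,5,6} → only 9 remains.
(7,8) = 4: in row 7, 4 can only go here (every other open cell in that row sees a 4).
(3,4) = 4: in row 3, 4 can only go here (every other open cell in that row sees a 4).
(1,6) = 5: row 1 has {3,6}; col 6 has {1,2,3,6,7,8,9}; box has {2,3,4,6,7,8} → only 5 remains.
(2,4) = 1: row 2 has {2,3,4,6,8,9}; col 4 has {2,3,4,6}; box has {2,3,4,5,6,7,8} → only 1 remains.
(5,4) = 5: row 5 has {1,3,8,9}; col 4 has {1,2,3,4,6}; box has {1,2,3,6,7,8,9} → only 5 remains.
(5,6) = 4: row 5 has {1,3,5,8,9}; col 6 has {1,2,3,5,6,7,8,9}; box has {1,2,3,5,6,7,8,9} → only 4 remains.
(1,4) = 9: row 1 has {3,5,6}; col 4 has {1,2,3,4,5,6}; box has {1,2,3,4,5,6,7,8} → only 9 remains.
(1,2) = 7: row 1 has {3,5,6,9}; col 2 has {1,2,3,4,6,8}; box has {2,3,4,6} → only 7 remains.
(1,9) = 4: row 1 has {3,5,6,7,9}; col 9 has {1,2,3,8,9}; box has {3,6,9} → only 4 remains.
(2,3) = 5: row 2 has {1,2,3,4,6,8,9}; col 3 has {2,3,4,6,9}; box has {2,3,4,6,7} → only 5 remains.
(2,9) = 7: row 2 has {1,2,3,4,5,6,8,9}; col 9 has {1,2,3,4,8,9}; box has {3,4,6,9} → only 7 remains.
(3,2) = 9: row 3 has {2,3,4,6,7}; col 2 has {1,2,3,4,6,7,8}; box has {2,3,4,5,6,7} → only 9 remains.
(4,3) = 7: row 4 has {1,2,3,4,6,8,9}; col 3 has {2,3,4,5,6,9}; box has {1,2,3,4,6,8,9} → only 7 remains.
(5,9) = 6: row 5 has {1,3,4,5,8,9}; col 9 has {1,2,3,4,7,8,9}; box has {1,3,4,5,8,9} → only 6 remains.
(8,9) = 5: row 8 has {1,2,3,4}; col 9 has {1,2,3,4,6,7,8,9}; box has {1,2,3,4,9} → only 5 remains.
(9,2) = 5: row 9 has {1,2,3,4,6,9}; col 2 has {1,2,3,4,6,7,8,9}; box has {1,2,3,4,6} → only 5 remains.
(9,3) = 8: row 9 has {1,2,3,4,5,6,9}; col 3 has {2,3,4,5,6,7,9}; box has {1,2,3,4,5,6} → only 8 remains.
(9,7) = 7: row 9 has {1,2,3,4,5,6,8,9}; col 7 has {1,3,4,9}; box has {1,2,3,4,5,9} → only 7 remains.
(1,3) = 1: row 1 has {3,4,5,6,7,9}; col 3 has {2,3,4,5,6,7,8,9}; box has {2,3,4,5,6,7,9} → only 1 remains.
(3,1) = 8: row 3 has {2,3,4,6,7,9}; col 1 has {1,2,3,4,6}; box has {1,2,3,4,5,6,7,9} → only 8 remains.
(3,7) = 5: row 3 has {2,3,4,6,7,8,9}; col 7 has {1,3,4,7,9}; box has {3,4,6,7,9} → only 5 remains.
(3,8) = 1: row 3 has {2,3,4,5,6,7,8,9}; col 8 has {3,4,5,6,9}; box has {3,4,5,6,7,9} → only 1 remains.
(4,1) = 5: row 4 has {1,2,3,4,6,7,8,9}; col 1 has {1,2,3,4,6,8}; box has {1,2,3,4,6,7,8,9} → only 5 remains.
(5,7) = 2: row 5 has {1,3,4,5,6,8,9}; col 7 has {1,3,4,5,7,9}; box has {1,3,4,5,6,8,9} → only 2 remains.
(5,8) = 7: row 5 has {1,2,3,4,5,6,8,9}; col 8 has {1,3,4,5,6,9}; box has {1,2,3,4,5,6,8,9} → only 7 remains.
(7,1) = 7: row 7 has {1,2,3,4,5,6,9}; col 1 has {1,2,3,4,5,6,8}; box has {1,2,3,4,5,6,8} → only 7 remains.
(7,4) = 8: row 7 has {1,2,3,4,5,6,7,9}; col 4 has {1,2,3,4,5,6,9}; box has {1,2,3,4,5,6,9} → only 8 remains.

726859341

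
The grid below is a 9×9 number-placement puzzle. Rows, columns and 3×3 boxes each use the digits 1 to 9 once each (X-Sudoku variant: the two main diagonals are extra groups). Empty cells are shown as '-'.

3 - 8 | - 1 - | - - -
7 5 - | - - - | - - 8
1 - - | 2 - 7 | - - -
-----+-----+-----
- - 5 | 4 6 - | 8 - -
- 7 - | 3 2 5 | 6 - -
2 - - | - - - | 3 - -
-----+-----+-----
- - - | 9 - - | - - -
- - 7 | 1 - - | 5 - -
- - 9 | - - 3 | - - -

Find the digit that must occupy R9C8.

6

R2C4 = 6: row 2 has {5,7,8}; col 4 has {1,2,3,4,9}; box has {1,2,7} → only 6 remains.
R3C3 = 6: row 3 has {1,2,7}; col 3 has {5,7,8,9}; box has {1,3,5,7,8}; main diagonal has {2,3,4,5} → only 6 remains.
R4C1 = 9: row 4 has {4,5,6,8}; col 1 has {1,2,3,7}; box has {2,5,7} → only 9 remains.
R4C6 = 1: row 4 has {4,5,6,8,9}; col 6 has {3,5,7}; box has {2,3,4,5,6}; anti-diagonal has {2} → only 1 remains.
R1C4 = 5: row 1 has {1,3,8}; col 4 has {1,2,3,4,6,9}; box has {1,2,6,7} → only 5 remains.
R4C2 = 3: row 4 has {1,4,5,6,8,9}; col 2 has {5,7}; box has {2,5,7,9} → only 3 remains.
R2C7 = 1: in row 2, 1 can only go here (every other open cell in that row sees a 1).
R7C7 = 7: row 7 has {9}; col 7 has {1,3,5,6,8}; box has {5}; main diagonal has {2,3,4,5,6} → only 7 remains.
R9C9 = 1: row 9 has {3,9}; col 9 has {8}; box has {5,7}; main diagonal has {2,3,4,5,6,7} → only 1 remains.
R2C3 = 2: in row 2, 2 can only go here (every other open cell in that row sees a 2).
R3C5 = 8: in row 3, 8 can only go here (every other open cell in that row sees an 8).
R8C5 = 4: row 8 has {1,5,7}; col 5 has {1,2,6,8}; box has {1,3,9} → only 4 remains.
R7C5 = 5: row 7 has {7,9}; col 5 has {1,2,4,6,8}; box has {1,3,4,9} → only 5 remains.
R9C5 = 7: row 9 has {1,3,9}; col 5 has {1,2,4,5,6,8}; box has {1,3,4,5,9} → only 7 remains.
R6C5 = 9: row 6 has {2,3}; col 5 has {1,2,4,5,6,7,8}; box has {1,2,3,4,5,6} → only 9 remains.
R6C6 = 8: row 6 has {2,3,9}; col 6 has {1,3,5,7}; box has {1,2,3,4,5,6,9}; main diagonal has {1,2,3,4,5,6,7} → only 8 remains.
R8C8 = 9: row 8 has {1,4,5,7}; col 8 has {}; box has {1,5,7}; main diagonal has {1,2,3,4,5,6,7,8} → only 9 remains.
R9C4 = 8: row 9 has {1,3,7,9}; col 4 has {1,2,3,4,5,6,9}; box has {1,3,4,5,7,9} → only 8 remains.
R2C5 = 3: row 2 has {1,2,5,6,7,8}; col 5 has {1,2,4,5,6,7,8,9}; box has {1,2,5,6,7,8} → only 3 remains.
R2C8 = 4: row 2 has {1,2,3,5,6,7,8}; col 8 has {9}; box has {1,8}; anti-diagonal has {1,2} → only 4 remains.
R3C7 = 9: row 3 has {1,2,6,7,8}; col 7 has {1,3,5,6,7,8}; box has {1,4,8}; anti-diagonal has {1,2,4} → only 9 remains.
R5C8 = 1: row 5 has {2,3,5,6,7}; col 8 has {4,9}; box has {3,6,8} → only 1 remains.
R6C4 = 7: row 6 has {2,3,8,9}; col 4 has {1,2,3,4,5,6,8,9}; box has {1,2,3,4,5,6,8,9}; anti-diagonal has {1,2,4,9} → only 7 remains.
R6C8 = 5: row 6 has {2,3,7,8,9}; col 8 has {1,4,9}; box has {1,3,6,8} → only 5 remains.
R6C9 = 4: row 6 has {2,3,5,7,8,9}; col 9 has {1,8}; box has {1,3,5,6,8} → only 4 remains.
R7C3 = 3: row 7 has {5,7,9}; col 3 has {2,5,6,7,8,9}; box has {7,9}; anti-diagonal has {1,2,4,7,9} → only 3 remains.
R1C7 = 2: row 1 has {1,3,5,8}; col 7 has {1,3,5,6,7,8,9}; box has {1,4,8,9} → only 2 remains.
R1C9 = 6: row 1 has {1,2,3,5,8}; col 9 has {1,4,8}; box has {1,2,4,8,9}; anti-diagonal has {1,2,3,4,7,9} → only 6 remains.
R2C6 = 9: row 2 has {1,2,3,4,5,6,7,8}; col 6 has {1,3,5,7,8}; box has {1,2,3,5,6,7,8} → only 9 remains.
R3C2 = 4: row 3 has {1,2,6,7,8,9}; col 2 has {3,5,7}; box has {1,2,3,5,6,7,8} → only 4 remains.
R3C8 = 3: row 3 has {1,2,4,6,7,8,9}; col 8 has {1,4,5,9}; box has {1,2,4,6,8,9} → only 3 remains.
R3C9 = 5: row 3 has {1,2,3,4,6,7,8,9}; col 9 has {1,4,6,8}; box has {1,2,3,4,6,8,9} → only 5 remains.
R5C3 = 4: row 5 has {1,2,3,5,6,7}; col 3 has {2,3,5,6,7,8,9}; box has {2,3,5,7,9} → only 4 remains.
R5C9 = 9: row 5 has {1,2,3,4,5,6,7}; col 9 has {1,4,5,6,8}; box has {1,3,4,5,6,8} → only 9 remains.
R6C3 = 1: row 6 has {2,3,4,5,7,8,9}; col 3 has {2,3,4,5,6,7,8,9}; box has {2,3,4,5,7,9} → only 1 remains.
R7C9 = 2: row 7 has {3,5,7,9}; col 9 has {1,4,5,6,8,9}; box has {1,5,7,9} → only 2 remains.
R8C2 = 8: row 8 has {1,4,5,7,9}; col 2 has {3,4,5,7}; box has {3,7,9}; anti-diagonal has {1,2,3,4,6,7,9} → only 8 remains.
R8C9 = 3: row 8 has {1,4,5,7,8,9}; col 9 has {1,2,4,5,6,8,9}; box has {1,2,5,7,9} → only 3 remains.
R9C1 = 5: row 9 has {1,3,7,8,9}; col 1 has {1,2,3,7,9}; box has {3,7,8,9}; anti-diagonal has {1,2,3,4,6,7,8,9} → only 5 remains.
R9C7 = 4: row 9 has {1,3,5,7,8,9}; col 7 has {1,2,3,5,6,7,8,9}; box has {1,2,3,5,7,9} → only 4 remains.
R9C8 = 6: row 9 has {1,3,4,5,7,8,9}; col 8 has {1,3,4,5,9}; box has {1,2,3,4,5,7,9} → only 6 remains.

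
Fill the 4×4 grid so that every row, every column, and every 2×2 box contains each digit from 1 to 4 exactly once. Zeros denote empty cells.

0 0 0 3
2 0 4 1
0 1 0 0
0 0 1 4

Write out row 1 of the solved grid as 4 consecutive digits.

1423

r1c2 = 4: row 1 has {3}; col 2 has {1}; box has {2} → only 4 remains.
r1c3 = 2: row 1 has {3,4}; col 3 has {1,4}; box has {1,3,4} → only 2 remains.
r2c2 = 3 (sole candidate).
r3c3 = 3 (sole candidate).
r3c4 = 2 (sole candidate).
r4c1 = 3 (sole candidate).
r4c2 = 2 (sole candidate).
r1c1 = 1: row 1 has {2,3,4}; col 1 has {2,3}; box has {2,3,4} → only 1 remains.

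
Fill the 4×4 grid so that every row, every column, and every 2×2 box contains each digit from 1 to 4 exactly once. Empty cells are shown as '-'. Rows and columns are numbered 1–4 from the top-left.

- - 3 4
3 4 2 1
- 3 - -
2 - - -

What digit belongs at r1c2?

r1c1 = 1: row 1 has {3,4}; col 1 has {2,3}; box has {3,4} → only 1 remains.
r1c2 = 2: row 1 has {1,3,4}; col 2 has {3,4}; box has {1,3,4} → only 2 remains.

2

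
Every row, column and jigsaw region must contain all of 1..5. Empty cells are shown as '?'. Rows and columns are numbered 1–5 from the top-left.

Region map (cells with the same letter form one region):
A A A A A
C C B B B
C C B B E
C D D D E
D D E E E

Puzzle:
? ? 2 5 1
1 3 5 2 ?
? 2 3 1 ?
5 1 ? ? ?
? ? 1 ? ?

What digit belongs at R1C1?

3

R1C2 = 4: row 1 has {1,2,5}; col 2 has {1,2,3}; region has {1,2,5} → only 4 remains.
R2C5 = 4: row 2 has {1,2,3,5}; col 5 has {1}; region has {1,2,3,5} → only 4 remains.
R3C1 = 4: row 3 has {1,2,3}; col 1 has {1,5}; region has {1,2,3,5} → only 4 remains.
R3C5 = 5: row 3 has {1,2,3,4}; col 5 has {1,4}; region has {1} → only 5 remains.
R4C3 = 4: row 4 has {1,5}; col 3 has {1,2,3,5}; region has {1} → only 4 remains.
R4C4 = 3: row 4 has {1,4,5}; col 4 has {1,2,5}; region has {1,4} → only 3 remains.
R4C5 = 2: row 4 has {1,3,4,5}; col 5 has {1,4,5}; region has {1,5} → only 2 remains.
R5C1 = 2: row 5 has {1}; col 1 has {1,4,5}; region has {1,3,4} → only 2 remains.
R5C2 = 5: row 5 has {1,2}; col 2 has {1,2,3,4}; region has {1,2,3,4} → only 5 remains.
R5C4 = 4: row 5 has {1,2,5}; col 4 has {1,2,3,5}; region has {1,2,5} → only 4 remains.
R5C5 = 3: row 5 has {1,2,4,5}; col 5 has {1,2,4,5}; region has {1,2,4,5} → only 3 remains.
R1C1 = 3: row 1 has {1,2,4,5}; col 1 has {1,2,4,5}; region has {1,2,4,5} → only 3 remains.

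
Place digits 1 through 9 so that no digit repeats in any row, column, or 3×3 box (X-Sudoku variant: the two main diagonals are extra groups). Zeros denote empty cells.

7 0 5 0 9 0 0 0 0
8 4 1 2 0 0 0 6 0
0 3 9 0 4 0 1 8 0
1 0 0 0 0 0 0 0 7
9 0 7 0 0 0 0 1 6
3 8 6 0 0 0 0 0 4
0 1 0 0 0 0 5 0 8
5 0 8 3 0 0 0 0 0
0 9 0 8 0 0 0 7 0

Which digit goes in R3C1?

R4C4 = 6: row 4 has {1,7}; col 4 has {2,3,8}; box has {}; main diagonal has {4,5,7,9} → only 6 remains.
R8C8 = 2: row 8 has {3,5,8}; col 8 has {1,6,7,8}; box has {5,7,8}; main diagonal has {4,5,6,7,9} → only 2 remains.
R1C4 = 1: row 1 has {5,7,9}; col 4 has {2,3,6,8}; box has {2,4,9} → only 1 remains.
R6C6 = 1: row 6 has {3,4,6,8}; col 6 has {}; box has {6}; main diagonal has {2,4,5,6,7,9} → only 1 remains.
R8C2 = 7: row 8 has {2,3,5,8}; col 2 has {1,3,4,8,9}; box has {1,5,8,9}; anti-diagonal has {1,6} → only 7 remains.
R9C9 = 3: row 9 has {7,8,9}; col 9 has {4,6,7,8}; box has {2,5,7,8}; main diagonal has {1,2,4,5,6,7,9} → only 3 remains.
R1C9 = 2: row 1 has {1,5,7,9}; col 9 has {3,4,6,7,8}; box has {1,6,8}; anti-diagonal has {1,6,7} → only 2 remains.
R3C9 = 5: row 3 has {1,3,4,8,9}; col 9 has {2,3,4,6,7,8}; box has {1,2,6,8} → only 5 remains.
R5C5 = 8: row 5 has {1,6,7,9}; col 5 has {4,9}; box has {1,6}; main diagonal has {1,2,3,4,5,6,7,9}; anti-diagonal has {1,2,6,7} → only 8 remains.
R9C1 = 4: row 9 has {3,7,8,9}; col 1 has {1,3,5,7,8,9}; box has {1,5,7,8,9}; anti-diagonal has {1,2,6,7,8} → only 4 remains.
R9C3 = 2: row 9 has {3,4,7,8,9}; col 3 has {1,5,6,7,8,9}; box has {1,4,5,7,8,9} → only 2 remains.
R9C7 = 6: row 9 has {2,3,4,7,8,9}; col 7 has {1,5}; box has {2,3,5,7,8} → only 6 remains.
R1C2 = 6: row 1 has {1,2,5,7,9}; col 2 has {1,3,4,7,8,9}; box has {1,3,4,5,7,8,9} → only 6 remains.
R2C9 = 9: row 2 has {1,2,4,6,8}; col 9 has {2,3,4,5,6,7,8}; box has {1,2,5,6,8} → only 9 remains.
R3C1 = 2: row 3 has {1,3,4,5,8,9}; col 1 has {1,3,4,5,7,8,9}; box has {1,3,4,5,6,7,8,9} → only 2 remains.

2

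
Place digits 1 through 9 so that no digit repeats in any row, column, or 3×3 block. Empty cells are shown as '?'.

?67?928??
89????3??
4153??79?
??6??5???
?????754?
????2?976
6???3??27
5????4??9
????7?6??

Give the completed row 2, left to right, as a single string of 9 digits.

row 1, column 1 = 3: row 1 has {2,6,7,8,9}; col 1 has {4,5,6,8}; box has {1,4,5,6,7,8,9} → only 3 remains.
row 2, column 3 = 2: row 2 has {3,8,9}; col 3 has {5,6,7}; box has {1,3,4,5,6,7,8,9} → only 2 remains.
row 3, column 9 = 2: row 3 has {1,3,4,5,7,9}; col 9 has {6,7,9}; box has {3,7,8,9} → only 2 remains.
row 6, column 1 = 1: row 6 has {2,6,7,9}; col 1 has {3,4,5,6,8}; box has {6} → only 1 remains.
row 8, column 7 = 1: row 8 has {4,5,9}; col 7 has {3,5,6,7,8,9}; box has {2,6,7,9} → only 1 remains.
row 4, column 7 = 2: row 4 has {5,6}; col 7 has {1,3,5,6,7,8,9}; box has {4,5,6,7,9} → only 2 remains.
row 7, column 7 = 4: row 7 has {2,3,6,7}; col 7 has {1,2,3,5,6,7,8,9}; box has {1,2,6,7,9} → only 4 remains.
row 7, column 2 = 8: row 7 has {2,3,4,6,7}; col 2 has {1,6,9}; box has {5,6} → only 8 remains.
row 8, column 3 = 3: row 8 has {1,4,5,9}; col 3 has {2,5,6,7}; box has {5,6,8} → only 3 remains.
row 8, column 8 = 8: row 8 has {1,3,4,5,9}; col 8 has {2,4,7,9}; box has {1,2,4,6,7,9} → only 8 remains.
row 8, column 5 = 6: row 8 has {1,3,4,5,8,9}; col 5 has {2,3,7,9}; box has {3,4,7} → only 6 remains.
row 3, column 5 = 8: row 3 has {1,2,3,4,5,7,9}; col 5 has {2,3,6,7,9}; box has {2,3,9} → only 8 remains.
row 3, column 6 = 6: row 3 has {1,2,3,4,5,7,8,9}; col 6 has {2,4,5,7}; box has {2,3,8,9} → only 6 remains.
row 5, column 5 = 1: row 5 has {4,5,7}; col 5 has {2,3,6,7,8,9}; box has {2,5,7} → only 1 remains.
row 8, column 4 = 2: row 8 has {1,3,4,5,6,8,9}; col 4 has {3}; box has {3,4,6,7} → only 2 remains.
row 2, column 6 = 1: row 2 has {2,3,8,9}; col 6 has {2,4,5,6,7}; box has {2,3,6,8,9} → only 1 remains.
row 4, column 5 = 4: row 4 has {2,5,6}; col 5 has {1,2,3,6,7,8,9}; box has {1,2,5,7} → only 4 remains.
row 6, column 4 = 8: row 6 has {1,2,6,7,9}; col 4 has {2,3}; box has {1,2,4,5,7} → only 8 remains.
row 6, column 6 = 3: row 6 has {1,2,6,7,8,9}; col 6 has {1,2,4,5,6,7}; box has {1,2,4,5,7,8} → only 3 remains.
row 7, column 6 = 9: row 7 has {2,3,4,6,7,8}; col 6 has {1,2,3,4,5,6,7}; box has {2,3,4,6,7} → only 9 remains.
row 8, column 2 = 7: row 8 has {1,2,3,4,5,6,8,9}; col 2 has {1,6,8,9}; box has {3,5,6,8} → only 7 remains.
row 9, column 6 = 8: row 9 has {6,7}; col 6 has {1,2,3,4,5,6,7,9}; box has {2,3,4,6,7,9} → only 8 remains.
row 2, column 5 = 5: row 2 has {1,2,3,8,9}; col 5 has {1,2,3,4,6,7,8,9}; box has {1,2,3,6,8,9} → only 5 remains.
row 2, column 8 = 6: row 2 has {1,2,3,5,8,9}; col 8 has {2,4,7,8,9}; box has {2,3,7,8,9} → only 6 remains.
row 2, column 9 = 4: row 2 has {1,2,3,5,6,8,9}; col 9 has {2,6,7,9}; box has {2,3,6,7,8,9} → only 4 remains.
row 4, column 2 = 3: row 4 has {2,4,5,6}; col 2 has {1,6,7,8,9}; box has {1,6} → only 3 remains.
row 4, column 4 = 9: row 4 has {2,3,4,5,6}; col 4 has {2,3,8}; box has {1,2,3,4,5,7,8} → only 9 remains.
row 4, column 8 = 1: row 4 has {2,3,4,5,6,9}; col 8 has {2,4,6,7,8,9}; box has {2,4,5,6,7,9} → only 1 remains.
row 4, column 9 = 8: row 4 has {1,2,3,4,5,6,9}; col 9 has {2,4,6,7,9}; box has {1,2,4,5,6,7,9} → only 8 remains.
row 5, column 2 = 2: row 5 has {1,4,5,7}; col 2 has {1,3,6,7,8,9}; box has {1,3,6} → only 2 remains.
row 5, column 4 = 6: row 5 has {1,2,4,5,7}; col 4 has {2,3,8,9}; box has {1,2,3,4,5,7,8,9} → only 6 remains.
row 5, column 9 = 3: row 5 has {1,2,4,5,6,7}; col 9 has {2,4,6,7,8,9}; box has {1,2,4,5,6,7,8,9} → only 3 remains.
row 6, column 3 = 4: row 6 has {1,2,3,6,7,8,9}; col 3 has {2,3,5,6,7}; box has {1,2,3,6} → only 4 remains.
row 7, column 3 = 1: row 7 has {2,3,4,6,7,8,9}; col 3 has {2,3,4,5,6,7}; box has {3,5,6,7,8} → only 1 remains.
row 7, column 4 = 5: row 7 has {1,2,3,4,6,7,8,9}; col 4 has {2,3,6,8,9}; box has {2,3,4,6,7,8,9} → only 5 remains.
row 9, column 2 = 4: row 9 has {6,7,8}; col 2 has {1,2,3,6,7,8,9}; box has {1,3,5,6,7,8} → only 4 remains.
row 9, column 3 = 9: row 9 has {4,6,7,8}; col 3 has {1,2,3,4,5,6,7}; box has {1,3,4,5,6,7,8} → only 9 remains.
row 9, column 4 = 1: row 9 has {4,6,7,8,9}; col 4 has {2,3,5,6,8,9}; box has {2,3,4,5,6,7,8,9} → only 1 remains.
row 9, column 9 = 5: row 9 has {1,4,6,7,8,9}; col 9 has {2,3,4,6,7,8,9}; box has {1,2,4,6,7,8,9} → only 5 remains.
row 1, column 4 = 4: row 1 has {2,3,6,7,8,9}; col 4 has {1,2,3,5,6,8,9}; box has {1,2,3,5,6,8,9} → only 4 remains.
row 1, column 8 = 5: row 1 has {2,3,4,6,7,8,9}; col 8 has {1,2,4,6,7,8,9}; box has {2,3,4,6,7,8,9} → only 5 remains.
row 1, column 9 = 1: row 1 has {2,3,4,5,6,7,8,9}; col 9 has {2,3,4,5,6,7,8,9}; box has {2,3,4,5,6,7,8,9} → only 1 remains.
row 2, column 4 = 7: row 2 has {1,2,3,4,5,6,8,9}; col 4 has {1,2,3,4,5,6,8,9}; box has {1,2,3,4,5,6,8,9} → only 7 remains.

892751364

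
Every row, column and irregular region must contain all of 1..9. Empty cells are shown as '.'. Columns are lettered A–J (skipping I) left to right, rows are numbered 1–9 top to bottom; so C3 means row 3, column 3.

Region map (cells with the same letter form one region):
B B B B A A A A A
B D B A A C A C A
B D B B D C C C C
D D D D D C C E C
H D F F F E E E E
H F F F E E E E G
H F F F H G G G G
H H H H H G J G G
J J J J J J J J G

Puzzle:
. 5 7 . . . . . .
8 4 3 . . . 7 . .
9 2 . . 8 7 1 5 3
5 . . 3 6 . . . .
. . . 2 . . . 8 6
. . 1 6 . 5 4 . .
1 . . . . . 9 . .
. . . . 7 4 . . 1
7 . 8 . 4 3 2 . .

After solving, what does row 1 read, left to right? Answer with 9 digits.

257138649

D3 = 4 (sole candidate).
C4 = 9 (sole candidate).
G4 = 8 (sole candidate).
G5 = 3 (sole candidate).
J9 = 5 (sole candidate).
D1 = 1: row 1 has {5,7}; col 4 has {2,3,4,6}; region has {3,4,5,7,8,9} → only 1 remains.
G1 = 6: row 1 has {1,5,7}; col 7 has {1,2,3,4,7,8,9}; region has {7} → only 6 remains.
C3 = 6 (sole candidate).
F4 = 2 (sole candidate).
J4 = 4 (sole candidate).
A5 = 4 (sole candidate).
C5 = 5 (sole candidate).
E5 = 9 (sole candidate).
F5 = 1 (sole candidate).
E6 = 2 (sole candidate).
C7 = 4 (sole candidate).
C8 = 2 (sole candidate).
G8 = 5 (sole candidate).
D9 = 9 (sole candidate).
A1 = 2: row 1 has {1,5,6,7}; col 1 has {1,4,5,7,8,9}; region has {1,3,4,5,6,7,8,9} → only 2 remains.
E1 = 3: row 1 has {1,2,5,6,7}; col 5 has {2,4,6,7,8,9}; region has {6,7} → only 3 remains.
D2 = 5 (sole candidate).
E2 = 1 (sole candidate).
H4 = 7 (sole candidate).
B5 = 7 (sole candidate).
A6 = 3 (sole candidate).
B6 = 8 (sole candidate).
H6 = 9 (sole candidate).
J6 = 7 (sole candidate).
B7 = 3 (sole candidate).
D7 = 7 (sole candidate).
E7 = 5 (sole candidate).
A8 = 6 (sole candidate).
B8 = 9 (sole candidate).
D8 = 8 (sole candidate).
H8 = 3 (sole candidate).
H1 = 4: row 1 has {1,2,3,5,6,7}; col 8 has {3,5,7,8,9}; region has {1,3,5,6,7} → only 4 remains.
H2 = 6 (sole candidate).
B4 = 1 (sole candidate).
H7 = 2 (sole candidate).
J7 = 8 (sole candidate).
B9 = 6 (sole candidate).
H9 = 1 (sole candidate).
J1 = 9: row 1 has {1,2,3,4,5,6,7}; col 9 has {1,3,4,5,6,7,8}; region has {1,3,4,5,6,7} → only 9 remains.
F2 = 9 (sole candidate).
J2 = 2 (sole candidate).
F7 = 6 (sole candidate).
F1 = 8: row 1 has {1,2,3,4,5,6,7,9}; col 6 has {1,2,3,4,5,6,7,9}; region has {1,2,3,4,5,6,7,9} → only 8 remains.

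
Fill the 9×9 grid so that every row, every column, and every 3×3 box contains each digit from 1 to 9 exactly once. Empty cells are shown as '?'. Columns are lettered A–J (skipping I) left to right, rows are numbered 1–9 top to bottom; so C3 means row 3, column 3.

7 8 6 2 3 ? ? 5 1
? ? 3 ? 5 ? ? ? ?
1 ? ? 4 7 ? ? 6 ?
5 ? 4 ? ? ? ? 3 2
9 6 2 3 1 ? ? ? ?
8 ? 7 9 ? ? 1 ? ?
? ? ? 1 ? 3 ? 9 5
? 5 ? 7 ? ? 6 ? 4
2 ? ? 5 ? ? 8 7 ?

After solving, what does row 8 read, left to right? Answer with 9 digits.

359782614

F1 = 9: row 1 has {1,2,3,5,6,7,8}; col 6 has {3}; box has {2,3,4,5,7} → only 9 remains.
G1 = 4: row 1 has {1,2,3,5,6,7,8,9}; col 7 has {1,6,8}; box has {1,5,6} → only 4 remains.
A2 = 4: row 2 has {3,5}; col 1 has {1,2,5,7,8,9}; box has {1,3,6,7,8} → only 4 remains.
F3 = 8: row 3 has {1,4,6,7}; col 6 has {3,9}; box has {2,3,4,5,7,9} → only 8 remains.
B4 = 1: row 4 has {2,3,4,5}; col 2 has {5,6,8}; box has {2,4,5,6,7,8,9} → only 1 remains.
B6 = 3: row 6 has {1,7,8,9}; col 2 has {1,5,6,8}; box has {1,2,4,5,6,7,8,9} → only 3 remains.
H6 = 4: row 6 has {1,3,7,8,9}; col 8 has {3,5,6,7,9}; box has {1,2,3} → only 4 remains.
J6 = 6: row 6 has {1,3,4,7,8,9}; col 9 has {1,2,4,5}; box has {1,2,3,4} → only 6 remains.
A7 = 6: row 7 has {1,3,5,9}; col 1 has {1,2,4,5,7,8,9}; box has {2,5} → only 6 remains.
C7 = 8: row 7 has {1,3,5,6,9}; col 3 has {2,3,4,6,7}; box has {2,5,6} → only 8 remains.
G7 = 2: row 7 has {1,3,5,6,8,9}; col 7 has {1,4,6,8}; box has {4,5,6,7,8,9} → only 2 remains.
A8 = 3: row 8 has {4,5,6,7}; col 1 has {1,2,4,5,6,7,8,9}; box has {2,5,6,8} → only 3 remains.
F8 = 2: row 8 has {3,4,5,6,7}; col 6 has {3,8,9}; box has {1,3,5,7} → only 2 remains.
H8 = 1: row 8 has {2,3,4,5,6,7}; col 8 has {3,4,5,6,7,9}; box has {2,4,5,6,7,8,9} → only 1 remains.
J9 = 3: row 9 has {2,5,7,8}; col 9 has {1,2,4,5,6}; box has {1,2,4,5,6,7,8,9} → only 3 remains.
D2 = 6: row 2 has {3,4,5}; col 4 has {1,2,3,4,5,7,9}; box has {2,3,4,5,7,8,9} → only 6 remains.
F2 = 1: row 2 has {3,4,5,6}; col 6 has {2,3,8,9}; box has {2,3,4,5,6,7,8,9} → only 1 remains.
J3 = 9: row 3 has {1,4,6,7,8}; col 9 has {1,2,3,4,5,6}; box has {1,4,5,6} → only 9 remains.
D4 = 8: row 4 has {1,2,3,4,5}; col 4 has {1,2,3,4,5,6,7,9}; box has {1,3,9} → only 8 remains.
E4 = 6: row 4 has {1,2,3,4,5,8}; col 5 has {1,3,5,7}; box has {1,3,8,9} → only 6 remains.
F4 = 7: row 4 has {1,2,3,4,5,6,8}; col 6 has {1,2,3,8,9}; box has {1,3,6,8,9} → only 7 remains.
G4 = 9: row 4 has {1,2,3,4,5,6,7,8}; col 7 has {1,2,4,6,8}; box has {1,2,3,4,6} → only 9 remains.
H5 = 8: row 5 has {1,2,3,6,9}; col 8 has {1,3,4,5,6,7,9}; box has {1,2,3,4,6,9} → only 8 remains.
J5 = 7: row 5 has {1,2,3,6,8,9}; col 9 has {1,2,3,4,5,6,9}; box has {1,2,3,4,6,8,9} → only 7 remains.
E6 = 2: row 6 has {1,3,4,6,7,8,9}; col 5 has {1,3,5,6,7}; box has {1,3,6,7,8,9} → only 2 remains.
F6 = 5: row 6 has {1,2,3,4,6,7,8,9}; col 6 has {1,2,3,7,8,9}; box has {1,2,3,6,7,8,9} → only 5 remains.
E7 = 4: row 7 has {1,2,3,5,6,8,9}; col 5 has {1,2,3,5,6,7}; box has {1,2,3,5,7} → only 4 remains.
C8 = 9: row 8 has {1,2,3,4,5,6,7}; col 3 has {2,3,4,6,7,8}; box has {2,3,5,6,8} → only 9 remains.
E8 = 8: row 8 has {1,2,3,4,5,6,7,9}; col 5 has {1,2,3,4,5,6,7}; box has {1,2,3,4,5,7} → only 8 remains.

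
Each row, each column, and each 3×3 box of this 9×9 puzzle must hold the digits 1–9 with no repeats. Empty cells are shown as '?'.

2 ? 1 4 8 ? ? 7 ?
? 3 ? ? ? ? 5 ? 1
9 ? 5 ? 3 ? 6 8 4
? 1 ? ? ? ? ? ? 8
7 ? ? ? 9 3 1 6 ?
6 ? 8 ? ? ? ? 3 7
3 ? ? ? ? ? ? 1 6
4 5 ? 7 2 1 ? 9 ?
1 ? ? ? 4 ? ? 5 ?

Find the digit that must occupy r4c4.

2

r1c2 = 6: row 1 has {1,2,4,7,8}; col 2 has {1,3,5}; box has {1,2,3,5,9} → only 6 remains.
r2c1 = 8: row 2 has {1,3,5}; col 1 has {1,2,3,4,6,7,9}; box has {1,2,3,5,6,9} → only 8 remains.
r2c8 = 2: row 2 has {1,3,5,8}; col 8 has {1,3,5,6,7,8,9}; box has {1,4,5,6,7,8} → only 2 remains.
r3c2 = 7: row 3 has {3,4,5,6,8,9}; col 2 has {1,3,5,6}; box has {1,2,3,5,6,8,9} → only 7 remains.
r3c6 = 2: row 3 has {3,4,5,6,7,8,9}; col 6 has {1,3}; box has {3,4,8} → only 2 remains.
r4c1 = 5: row 4 has {1,8}; col 1 has {1,2,3,4,6,7,8,9}; box has {1,6,7,8} → only 5 remains.
r4c8 = 4: row 4 has {1,5,8}; col 8 has {1,2,3,5,6,7,8,9}; box has {1,3,6,7,8} → only 4 remains.
r7c5 = 5: row 7 has {1,3,6}; col 5 has {2,3,4,8,9}; box has {1,2,4,7} → only 5 remains.
r8c3 = 6: row 8 has {1,2,4,5,7,9}; col 3 has {1,5,8}; box has {1,3,4,5} → only 6 remains.
r8c9 = 3: row 8 has {1,2,4,5,6,7,9}; col 9 has {1,4,6,7,8}; box has {1,5,6,9} → only 3 remains.
r9c9 = 2: row 9 has {1,4,5}; col 9 has {1,3,4,6,7,8}; box has {1,3,5,6,9} → only 2 remains.
r1c9 = 9: row 1 has {1,2,4,6,7,8}; col 9 has {1,2,3,4,6,7,8}; box has {1,2,4,5,6,7,8} → only 9 remains.
r2c3 = 4: row 2 has {1,2,3,5,8}; col 3 has {1,5,6,8}; box has {1,2,3,5,6,7,8,9} → only 4 remains.
r3c4 = 1: row 3 has {2,3,4,5,6,7,8,9}; col 4 has {4,7}; box has {2,3,4,8} → only 1 remains.
r5c3 = 2: row 5 has {1,3,6,7,9}; col 3 has {1,4,5,6,8}; box has {1,5,6,7,8} → only 2 remains.
r5c9 = 5: row 5 has {1,2,3,6,7,9}; col 9 has {1,2,3,4,6,7,8,9}; box has {1,3,4,6,7,8} → only 5 remains.
r6c5 = 1: row 6 has {3,6,7,8}; col 5 has {2,3,4,5,8,9}; box has {3,9} → only 1 remains.
r8c7 = 8: row 8 has {1,2,3,4,5,6,7,9}; col 7 has {1,5,6}; box has {1,2,3,5,6,9} → only 8 remains.
r9c7 = 7: row 9 has {1,2,4,5}; col 7 has {1,5,6,8}; box has {1,2,3,5,6,8,9} → only 7 remains.
r1c6 = 5: row 1 has {1,2,4,6,7,8,9}; col 6 has {1,2,3}; box has {1,2,3,4,8} → only 5 remains.
r1c7 = 3: row 1 has {1,2,4,5,6,7,8,9}; col 7 has {1,5,6,7,8}; box has {1,2,4,5,6,7,8,9} → only 3 remains.
r5c2 = 4: row 5 has {1,2,3,5,6,7,9}; col 2 has {1,3,5,6,7}; box has {1,2,5,6,7,8} → only 4 remains.
r5c4 = 8: row 5 has {1,2,3,4,5,6,7,9}; col 4 has {1,4,7}; box has {1,3,9} → only 8 remains.
r6c2 = 9: row 6 has {1,3,6,7,8}; col 2 has {1,3,4,5,6,7}; box has {1,2,4,5,6,7,8} → only 9 remains.
r6c6 = 4: row 6 has {1,3,6,7,8,9}; col 6 has {1,2,3,5}; box has {1,3,8,9} → only 4 remains.
r6c7 = 2: row 6 has {1,3,4,6,7,8,9}; col 7 has {1,3,5,6,7,8}; box has {1,3,4,5,6,7,8} → only 2 remains.
r7c4 = 9: row 7 has {1,3,5,6}; col 4 has {1,4,7,8}; box has {1,2,4,5,7} → only 9 remains.
r7c6 = 8: row 7 has {1,3,5,6,9}; col 6 has {1,2,3,4,5}; box has {1,2,4,5,7,9} → only 8 remains.
r7c7 = 4: row 7 has {1,3,5,6,8,9}; col 7 has {1,2,3,5,6,7,8}; box has {1,2,3,5,6,7,8,9} → only 4 remains.
r9c2 = 8: row 9 has {1,2,4,5,7}; col 2 has {1,3,4,5,6,7,9}; box has {1,3,4,5,6} → only 8 remains.
r9c3 = 9: row 9 has {1,2,4,5,7,8}; col 3 has {1,2,4,5,6,8}; box has {1,3,4,5,6,8} → only 9 remains.
r9c6 = 6: row 9 has {1,2,4,5,7,8,9}; col 6 has {1,2,3,4,5,8}; box has {1,2,4,5,7,8,9} → only 6 remains.
r2c4 = 6: row 2 has {1,2,3,4,5,8}; col 4 has {1,4,7,8,9}; box has {1,2,3,4,5,8} → only 6 remains.
r2c5 = 7: row 2 has {1,2,3,4,5,6,8}; col 5 has {1,2,3,4,5,8,9}; box has {1,2,3,4,5,6,8} → only 7 remains.
r2c6 = 9: row 2 has {1,2,3,4,5,6,7,8}; col 6 has {1,2,3,4,5,6,8}; box has {1,2,3,4,5,6,7,8} → only 9 remains.
r4c3 = 3: row 4 has {1,4,5,8}; col 3 has {1,2,4,5,6,8,9}; box has {1,2,4,5,6,7,8,9} → only 3 remains.
r4c4 = 2: row 4 has {1,3,4,5,8}; col 4 has {1,4,6,7,8,9}; box has {1,3,4,8,9} → only 2 remains.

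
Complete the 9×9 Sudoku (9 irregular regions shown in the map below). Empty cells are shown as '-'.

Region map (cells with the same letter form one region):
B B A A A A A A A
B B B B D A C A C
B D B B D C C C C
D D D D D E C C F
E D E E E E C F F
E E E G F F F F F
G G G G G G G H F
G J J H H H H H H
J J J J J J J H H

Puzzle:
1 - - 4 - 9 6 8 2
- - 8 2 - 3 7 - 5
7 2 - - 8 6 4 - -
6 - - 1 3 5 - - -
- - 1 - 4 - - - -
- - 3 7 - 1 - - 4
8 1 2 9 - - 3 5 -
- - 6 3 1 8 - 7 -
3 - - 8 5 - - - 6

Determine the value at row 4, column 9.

row 1, column 5 = 7 (sole candidate).
row 2, column 5 = 9 (sole candidate).
row 2, column 8 = 1 (sole candidate).
row 3, column 4 = 5 (sole candidate).
row 5, column 4 = 6 (sole candidate).
row 7, column 5 = 6 (sole candidate).
row 7, column 6 = 4 (sole candidate).
row 7, column 9 = 7 (sole candidate).
row 8, column 1 = 5 (sole candidate).
row 8, column 9 = 9 (sole candidate).
row 1, column 2 = 3 (sole candidate).
row 1, column 3 = 5 (sole candidate).
row 2, column 1 = 4 (sole candidate).
row 2, column 2 = 6 (sole candidate).
row 3, column 3 = 9 (sole candidate).
row 3, column 8 = 3 (sole candidate).
row 3, column 9 = 1 (sole candidate).
row 4, column 9 = 8: row 4 has {1,3,5,6}; col 9 has {1,2,4,5,6,7,9}; region has {1,4,7} → only 8 remains.

8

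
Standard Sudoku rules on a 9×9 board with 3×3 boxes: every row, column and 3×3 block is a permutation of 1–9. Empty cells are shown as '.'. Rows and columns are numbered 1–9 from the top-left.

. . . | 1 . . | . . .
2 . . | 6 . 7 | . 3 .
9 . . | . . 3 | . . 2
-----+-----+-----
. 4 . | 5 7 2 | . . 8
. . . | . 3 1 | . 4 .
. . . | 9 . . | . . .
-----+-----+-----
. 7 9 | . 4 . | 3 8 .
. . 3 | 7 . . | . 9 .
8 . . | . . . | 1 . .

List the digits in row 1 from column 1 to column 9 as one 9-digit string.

437125869

r5c4 = 8: row 5 has {1,3,4}; col 4 has {1,5,6,7,9}; box has {1,2,3,5,7,9} → only 8 remains.
r6c5 = 6: row 6 has {9}; col 5 has {3,4,7}; box has {1,2,3,5,7,8,9} → only 6 remains.
r6c6 = 4: row 6 has {6,9}; col 6 has {1,2,3,7}; box has {1,2,3,5,6,7,8,9} → only 4 remains.
r7c4 = 2: row 7 has {3,4,7,8,9}; col 4 has {1,5,6,7,8,9}; box has {4,7} → only 2 remains.
r9c4 = 3: row 9 has {1,8}; col 4 has {1,2,5,6,7,8,9}; box has {2,4,7} → only 3 remains.
r3c4 = 4: row 3 has {2,3,9}; col 4 has {1,2,3,5,6,7,8,9}; box has {1,3,6,7} → only 4 remains.
r1c5 = 2: in row 1, 2 can only go here (every other open cell in that row sees a 2).
r4c1 = 3: in row 4, 3 can only go here (every other open cell in that row sees a 3).
r4c7 = 9: in row 4, 9 can only go here (every other open cell in that row sees a 9).
r1c2 = 3: in row 1, 3 can only go here (every other open cell in that row sees a 3).
r5c2 = 9: in row 5, 9 can only go here (every other open cell in that row sees a 9).
r6c9 = 3: in row 6, 3 can only go here (every other open cell in that row sees a 3).
r7c1 = 1: in row 7, 1 can only go here (every other open cell in that row sees a 1).
r8c5 = 1: in row 8, 1 can only go here (every other open cell in that row sees a 1).
r8c6 = 8: in row 8, 8 can only go here (every other open cell in that row sees an 8).
r2c9 = 1: in column 9, 1 can only go here (every other open cell in that column sees a 1).
r2c5 = 9: in row 2, 9 can only go here (every other open cell in that row sees a 9).
r1c6 = 5: row 1 has {1,2,3}; col 6 has {1,2,3,4,7,8}; box has {1,2,3,4,6,7,9} → only 5 remains.
r3c5 = 8: row 3 has {2,3,4,9}; col 5 has {1,2,3,4,6,7,9}; box has {1,2,3,4,5,6,7,9} → only 8 remains.
r7c6 = 6: row 7 has {1,2,3,4,7,8,9}; col 6 has {1,2,3,4,5,7,8}; box has {1,2,3,4,7,8} → only 6 remains.
r7c9 = 5: row 7 has {1,2,3,4,6,7,8,9}; col 9 has {1,2,3,8}; box has {1,3,8,9} → only 5 remains.
r9c5 = 5: row 9 has {1,3,8}; col 5 has {1,2,3,4,6,7,8,9}; box has {1,2,3,4,6,7,8} → only 5 remains.
r9c6 = 9: row 9 has {1,3,5,8}; col 6 has {1,2,3,4,5,6,7,8}; box has {1,2,3,4,5,6,7,8} → only 9 remains.
r1c9 = 9: in row 1, 9 can only go here (every other open cell in that row sees a 9).
Singles propagation stalls; r1c1 is still open with candidates {4,6,7}.
  Try r1c1 = 6: this forces r1c8=7, r3c3=7, r3c2=1, r9c9=7, r5c9=6, r8c9=4; then column 1 has no cell left for 4 — contradiction.
  Try r1c1 = 7: this forces r1c8=6, r4c8=1, r6c1=5, r4c3=6; then r5c1 has no candidate left — contradiction.
So r1c1 = 4.
r2c7 = 4 (hidden single in row 2).
r8c9 = 4 (hidden single in row 8).
r9c3 = 4 (hidden single in row 9).
r1c7 = 8: in column 7, 8 can only go here (every other open cell in that column sees an 8).
Singles propagation stalls; r1c3 is still open with candidates {6,7}.
  Try r1c3 = 6: this forces r1c8=7, r4c3=1, r4c8=6, r5c9=7; then row 9 has no cell left for 7 — contradiction.
So r1c3 = 7.
r1c8 = 6: row 1 has {1,2,3,4,5,7,8,9}; col 8 has {3,4,8,9}; box has {1,2,3,4,8,9} → only 6 remains.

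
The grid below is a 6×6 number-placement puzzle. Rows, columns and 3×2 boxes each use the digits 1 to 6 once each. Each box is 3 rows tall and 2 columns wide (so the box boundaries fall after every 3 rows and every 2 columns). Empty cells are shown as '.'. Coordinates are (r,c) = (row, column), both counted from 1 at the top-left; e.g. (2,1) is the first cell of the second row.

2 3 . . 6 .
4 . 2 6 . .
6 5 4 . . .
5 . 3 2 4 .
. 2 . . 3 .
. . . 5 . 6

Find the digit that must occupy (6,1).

(1,4) = 1 (sole candidate).
(2,2) = 1 (sole candidate).
(2,5) = 5 (sole candidate).
(2,6) = 3 (sole candidate).
(3,4) = 3 (sole candidate).
(4,2) = 6 (sole candidate).
(4,6) = 1 (sole candidate).
(5,1) = 1 (sole candidate).
(5,3) = 6 (sole candidate).
(5,4) = 4 (sole candidate).
(5,6) = 5 (sole candidate).
(6,1) = 3: row 6 has {5,6}; col 1 has {1,2,4,5,6}; box has {1,2,5,6} → only 3 remains.

3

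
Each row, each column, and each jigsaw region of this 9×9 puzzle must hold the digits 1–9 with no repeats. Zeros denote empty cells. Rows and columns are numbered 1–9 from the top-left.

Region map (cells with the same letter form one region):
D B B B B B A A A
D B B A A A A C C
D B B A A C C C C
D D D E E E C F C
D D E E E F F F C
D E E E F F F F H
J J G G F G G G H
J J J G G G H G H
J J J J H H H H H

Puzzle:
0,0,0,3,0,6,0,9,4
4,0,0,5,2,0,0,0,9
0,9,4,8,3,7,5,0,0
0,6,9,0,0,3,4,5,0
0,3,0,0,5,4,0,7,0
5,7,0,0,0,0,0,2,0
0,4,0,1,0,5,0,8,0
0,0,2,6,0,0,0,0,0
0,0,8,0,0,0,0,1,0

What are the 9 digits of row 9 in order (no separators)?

r2c6 = 1: row 2 has {2,4,5,9}; col 6 has {3,4,5,6,7}; region has {2,3,4,5,8,9} → only 1 remains.
r3c8 = 6: row 3 has {3,4,5,7,8,9}; col 8 has {1,2,5,7,8,9}; region has {4,5,7,9} → only 6 remains.
r4c4 = 2: row 4 has {3,4,5,6,9}; col 4 has {1,3,5,6,8}; region has {3,5,7} → only 2 remains.
r5c4 = 9: row 5 has {3,4,5,7}; col 4 has {1,2,3,5,6,8}; region has {2,3,5,7} → only 9 remains.
r6c4 = 4: row 6 has {2,5,7}; col 4 has {1,2,3,5,6,8,9}; region has {2,3,5,7,9} → only 4 remains.
r8c6 = 9: row 8 has {2,6}; col 6 has {1,3,4,5,6,7}; region has {1,5,6,8} → only 9 remains.
r9c2 = 5: row 9 has {1,8}; col 2 has {3,4,6,7,9}; region has {2,4,8} → only 5 remains.
r9c4 = 7: row 9 has {1,5,8}; col 4 has {1,2,3,4,5,6,8,9}; region has {2,4,5,8} → only 7 remains.
r9c6 = 2: row 9 has {1,5,7,8}; col 6 has {1,3,4,5,6,7,9}; region has {1} → only 2 remains.
r1c7 = 7: row 1 has {3,4,6,9}; col 7 has {4,5}; region has {1,2,3,4,5,8,9} → only 7 remains.
r2c2 = 8: row 2 has {1,2,4,5,9}; col 2 has {3,4,5,6,7,9}; region has {3,4,6,9} → only 8 remains.
r2c3 = 7: row 2 has {1,2,4,5,8,9}; col 3 has {2,4,8,9}; region has {3,4,6,8,9} → only 7 remains.
r2c7 = 6: row 2 has {1,2,4,5,7,8,9}; col 7 has {4,5,7}; region has {1,2,3,4,5,7,8,9} → only 6 remains.
r2c8 = 3: row 2 has {1,2,4,5,6,7,8,9}; col 8 has {1,2,5,6,7,8,9}; region has {4,5,6,7,9} → only 3 remains.
r6c6 = 8: row 6 has {2,4,5,7}; col 6 has {1,2,3,4,5,6,7,9}; region has {2,4,5,7} → only 8 remains.
r7c3 = 3: row 7 has {1,4,5,8}; col 3 has {2,4,7,8,9}; region has {1,5,6,8,9} → only 3 remains.
r7c7 = 2: row 7 has {1,3,4,5,8}; col 7 has {4,5,6,7}; region has {1,3,5,6,8,9} → only 2 remains.
r8c2 = 1: row 8 has {2,6,9}; col 2 has {3,4,5,6,7,8,9}; region has {2,4,5,7,8} → only 1 remains.
r8c8 = 4: row 8 has {1,2,6,9}; col 8 has {1,2,3,5,6,7,8,9}; region has {1,2,3,5,6,8,9} → only 4 remains.
r1c2 = 2: row 1 has {3,4,6,7,9}; col 2 has {1,3,4,5,6,7,8,9}; region has {3,4,6,7,8,9} → only 2 remains.
r1c5 = 1: row 1 has {2,3,4,6,7,9}; col 5 has {2,3,5}; region has {2,3,4,6,7,8,9} → only 1 remains.
r4c5 = 8: row 4 has {2,3,4,5,6,9}; col 5 has {1,2,3,5}; region has {2,3,4,5,7,9} → only 8 remains.
r4c9 = 1: row 4 has {2,3,4,5,6,8,9}; col 9 has {4,9}; region has {3,4,5,6,7,9} → only 1 remains.
r5c7 = 1: row 5 has {3,4,5,7,9}; col 7 has {2,4,5,6,7}; region has {2,4,5,7,8} → only 1 remains.
r8c1 = 3: row 8 has {1,2,4,6,9}; col 1 has {4,5}; region has {1,2,4,5,7,8} → only 3 remains.
r8c5 = 7: row 8 has {1,2,3,4,6,9}; col 5 has {1,2,3,5,8}; region has {1,2,3,4,5,6,8,9} → only 7 remains.
r8c7 = 8: row 8 has {1,2,3,4,6,7,9}; col 7 has {1,2,4,5,6,7}; region has {1,2} → only 8 remains.
r8c9 = 5: row 8 has {1,2,3,4,6,7,8,9}; col 9 has {1,4,9}; region has {1,2,8} → only 5 remains.
r1c1 = 8: row 1 has {1,2,3,4,6,7,9}; col 1 has {3,4,5}; region has {3,4,5,6,9} → only 8 remains.
r1c3 = 5: row 1 has {1,2,3,4,6,7,8,9}; col 3 has {2,3,4,7,8,9}; region has {1,2,3,4,6,7,8,9} → only 5 remains.
r3c9 = 2: row 3 has {3,4,5,6,7,8,9}; col 9 has {1,4,5,9}; region has {1,3,4,5,6,7,9} → only 2 remains.
r4c1 = 7: row 4 has {1,2,3,4,5,6,8,9}; col 1 has {3,4,5,8}; region has {3,4,5,6,8,9} → only 7 remains.
r5c1 = 2: row 5 has {1,3,4,5,7,9}; col 1 has {3,4,5,7,8}; region has {3,4,5,6,7,8,9} → only 2 remains.
r5c3 = 6: row 5 has {1,2,3,4,5,7,9}; col 3 has {2,3,4,5,7,8,9}; region has {2,3,4,5,7,8,9} → only 6 remains.
r5c9 = 8: row 5 has {1,2,3,4,5,6,7,9}; col 9 has {1,2,4,5,9}; region has {1,2,3,4,5,6,7,9} → only 8 remains.
r6c3 = 1: row 6 has {2,4,5,7,8}; col 3 has {2,3,4,5,6,7,8,9}; region has {2,3,4,5,6,7,8,9} → only 1 remains.
r3c1 = 1: row 3 has {2,3,4,5,6,7,8,9}; col 1 has {2,3,4,5,7,8}; region has {2,3,4,5,6,7,8,9} → only 1 remains.
r7c9 = 7: in row 7, 7 can only go here (every other open cell in that row sees a 7).
r9c5 = 4: in row 9, 4 can only go here (every other open cell in that row sees a 4).
r6c7 = 3: in region F, 3 can only go here (every other open cell in that region sees a 3).
r6c9 = 6: row 6 has {1,2,3,4,5,7,8}; col 9 has {1,2,4,5,7,8,9}; region has {1,2,4,5,7,8} → only 6 remains.
r9c7 = 9: row 9 has {1,2,4,5,7,8}; col 7 has {1,2,3,4,5,6,7,8}; region has {1,2,4,5,6,7,8} → only 9 remains.
r9c9 = 3: row 9 has {1,2,4,5,7,8,9}; col 9 has {1,2,4,5,6,7,8,9}; region has {1,2,4,5,6,7,8,9} → only 3 remains.
r6c5 = 9: row 6 has {1,2,3,4,5,6,7,8}; col 5 has {1,2,3,4,5,7,8}; region has {1,2,3,4,5,7,8} → only 9 remains.
r7c5 = 6: row 7 has {1,2,3,4,5,7,8}; col 5 has {1,2,3,4,5,7,8,9}; region has {1,2,3,4,5,7,8,9} → only 6 remains.
r9c1 = 6: row 9 has {1,2,3,4,5,7,8,9}; col 1 has {1,2,3,4,5,7,8}; region has {1,2,3,4,5,7,8} → only 6 remains.

658742913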